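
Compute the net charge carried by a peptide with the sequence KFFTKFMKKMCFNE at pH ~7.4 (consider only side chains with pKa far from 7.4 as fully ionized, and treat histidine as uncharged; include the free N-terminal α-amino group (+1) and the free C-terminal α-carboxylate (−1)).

+3

At pH ~7.4 the Lys and Arg side chains are protonated (+1), the Asp and Glu side chains are deprotonated (−1), and with His taken as neutral all other side chains carry no charge.
Positive (K, R): K1, K5, K8, K9 → +4.
Negative (D, E): E14 → −1.
The N-terminus (+1) and C-terminus (−1) cancel.
Net charge = (+4) + (−1) = +3.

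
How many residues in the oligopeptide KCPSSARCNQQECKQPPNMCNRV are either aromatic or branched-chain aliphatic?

1

Aromatic: F, W, Y. Branched-chain aliphatic: I, L, V.
Aromatic residues here: none (0).
Branched-chain aliphatic residues here: V23 (1).
The two groups share no amino acid, so total = 0 + 1 = 1.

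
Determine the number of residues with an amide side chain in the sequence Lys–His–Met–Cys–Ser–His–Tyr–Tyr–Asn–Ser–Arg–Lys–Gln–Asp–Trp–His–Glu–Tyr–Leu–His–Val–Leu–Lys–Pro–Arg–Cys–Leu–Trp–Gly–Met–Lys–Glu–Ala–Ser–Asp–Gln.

3

Only N (asparagine) and Q (glutamine) carry a side-chain carboxamide.
Matching residues: Asn9, Gln13, Gln36.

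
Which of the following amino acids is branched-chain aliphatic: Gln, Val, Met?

V, L, and I make up the branched-chain aliphatic group.
Of the listed options, only Val belongs to this group.

Val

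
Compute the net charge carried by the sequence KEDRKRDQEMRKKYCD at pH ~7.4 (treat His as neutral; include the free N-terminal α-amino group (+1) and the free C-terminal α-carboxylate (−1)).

+2

At pH ~7.4 the Lys and Arg side chains are protonated (+1), the Asp and Glu side chains are deprotonated (−1), and with His taken as neutral all other side chains carry no charge.
Positive (K, R): K1, R4, K5, R6, R11, K12, K13 → +7.
Negative (D, E): E2, D3, D7, E9, D16 → −5.
The N-terminus (+1) and C-terminus (−1) cancel.
Net charge = (+7) + (−5) = +2.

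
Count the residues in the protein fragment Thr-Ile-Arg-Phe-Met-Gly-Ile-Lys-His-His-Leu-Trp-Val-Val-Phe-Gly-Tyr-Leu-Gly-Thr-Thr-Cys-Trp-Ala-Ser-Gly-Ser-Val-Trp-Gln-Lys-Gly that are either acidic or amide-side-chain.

1

Acidic: D, E. Amide-side-chain: N, Q.
Acidic residues here: none (0).
Amide-side-chain residues here: Gln30 (1).
The two groups share no amino acid, so total = 0 + 1 = 1.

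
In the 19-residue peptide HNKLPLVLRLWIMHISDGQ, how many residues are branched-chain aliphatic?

Valine (V), leucine (L), and isoleucine (I) are the branched-chain amino acids.
Matching residues: L4, L6, V7, L8, L10, I12, I15.

7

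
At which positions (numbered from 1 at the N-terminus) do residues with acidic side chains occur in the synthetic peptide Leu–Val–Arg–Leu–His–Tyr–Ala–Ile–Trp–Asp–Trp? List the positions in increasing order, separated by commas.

10

The acidic residues are Asp (D) and Glu (E), whose side chains end in a carboxylate group.
Matching residues: Asp10.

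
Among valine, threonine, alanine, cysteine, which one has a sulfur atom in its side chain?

cysteine

Cysteine (C, thiol) and methionine (M, thioether) are the two sulfur-containing amino acids.
Of the listed options, only cysteine belongs to this group.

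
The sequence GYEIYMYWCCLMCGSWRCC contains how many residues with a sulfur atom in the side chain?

The sulfur-bearing residues are cysteine (–SH) and methionine (–S–CH₃).
Matching residues: M6, C9, C10, M12, C13, C18, C19.

7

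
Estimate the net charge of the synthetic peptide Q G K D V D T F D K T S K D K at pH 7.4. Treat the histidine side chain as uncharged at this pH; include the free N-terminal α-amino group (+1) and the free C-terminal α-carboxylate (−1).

0

Near pH 7.4, K and R contribute +1 each, D and E contribute −1 each, and every other side chain (His included, as stated) is uncharged.
Positive (K, R): K3, K10, K13, K15 → +4.
Negative (D, E): D4, D6, D9, D14 → −4.
The N-terminus (+1) and C-terminus (−1) cancel.
Net charge = (+4) + (−4) = 0.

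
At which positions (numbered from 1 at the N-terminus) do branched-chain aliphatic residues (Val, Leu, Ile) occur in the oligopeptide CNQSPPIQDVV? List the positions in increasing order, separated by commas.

7, 10, 11

Matching residues: I7, V10, V11.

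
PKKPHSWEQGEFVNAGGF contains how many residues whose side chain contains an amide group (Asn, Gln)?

Matching residues: Q9, N14.

2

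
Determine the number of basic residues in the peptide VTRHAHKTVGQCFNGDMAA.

K, R, and H are the three residues with basic side chains (ε-amine, guanidinium, and imidazole respectively).
Matching residues: R3, H4, H6, K7.

4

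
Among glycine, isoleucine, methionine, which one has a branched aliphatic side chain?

isoleucine

V, L, and I make up the branched-chain aliphatic group.
Of the listed options, only isoleucine belongs to this group.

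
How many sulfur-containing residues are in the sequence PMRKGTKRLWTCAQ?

Cysteine (C, thiol) and methionine (M, thioether) are the two sulfur-containing amino acids.
Matching residues: M2, C12.

2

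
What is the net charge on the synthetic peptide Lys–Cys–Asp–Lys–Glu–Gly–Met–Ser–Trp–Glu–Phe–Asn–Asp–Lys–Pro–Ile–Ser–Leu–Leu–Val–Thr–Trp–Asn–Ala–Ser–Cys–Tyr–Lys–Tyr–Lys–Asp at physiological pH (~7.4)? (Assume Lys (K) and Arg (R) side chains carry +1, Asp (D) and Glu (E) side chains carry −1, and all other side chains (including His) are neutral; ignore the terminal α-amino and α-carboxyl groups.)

0

Positive (K, R): Lys1, Lys4, Lys14, Lys28, Lys30 → +5.
Negative (D, E): Asp3, Glu5, Glu10, Asp13, Asp31 → −5.
Net charge = (+5) + (−5) = 0.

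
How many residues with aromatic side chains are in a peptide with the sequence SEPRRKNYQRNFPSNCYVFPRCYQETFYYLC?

The aromatic amino acids are Phe (F, benzyl), Trp (W, indole), and Tyr (Y, phenol).
Matching residues: Y8, F12, Y17, F19, Y23, F27, Y28, Y29.

8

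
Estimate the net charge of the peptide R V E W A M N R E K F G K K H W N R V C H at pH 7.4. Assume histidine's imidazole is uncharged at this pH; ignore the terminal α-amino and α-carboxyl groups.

The side chains ionized at physiological pH are Lys/Arg (+1) and Asp/Glu (−1); with His treated as neutral, nothing else contributes.
Positive (K, R): R1, R8, K10, K13, K14, R18 → +6.
Negative (D, E): E3, E9 → −2.
Net charge = (+6) + (−2) = +4.

+4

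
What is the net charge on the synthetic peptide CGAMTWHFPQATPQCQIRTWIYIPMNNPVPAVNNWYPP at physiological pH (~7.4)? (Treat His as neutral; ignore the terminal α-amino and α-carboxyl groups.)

+1

Near pH 7.4, K and R contribute +1 each, D and E contribute −1 each, and every other side chain (His included, as stated) is uncharged.
Positive (K, R): R18 → +1.
Negative (D, E): none → −0.
Net charge = (+1) + (−0) = +1.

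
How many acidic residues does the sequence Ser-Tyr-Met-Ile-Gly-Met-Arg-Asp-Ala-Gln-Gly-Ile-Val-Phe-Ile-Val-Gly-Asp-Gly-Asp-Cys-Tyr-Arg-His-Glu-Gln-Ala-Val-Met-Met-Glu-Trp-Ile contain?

5

Only D (aspartate) and E (glutamate) carry a side-chain carboxylic acid.
Matching residues: Asp8, Asp18, Asp20, Glu25, Glu31.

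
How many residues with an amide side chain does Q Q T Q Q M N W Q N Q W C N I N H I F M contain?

Asparagine (N) and glutamine (Q) have uncharged amide side chains.
Matching residues: Q1, Q2, Q4, Q5, N7, Q9, N10, Q11, N14, N16.

10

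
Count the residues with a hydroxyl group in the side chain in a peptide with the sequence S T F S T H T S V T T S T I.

10

Serine (S), threonine (T), and tyrosine (Y) each carry a hydroxyl group on the side chain.
Matching residues: S1, T2, S4, T5, T7, S8, T10, T11, S12, T13.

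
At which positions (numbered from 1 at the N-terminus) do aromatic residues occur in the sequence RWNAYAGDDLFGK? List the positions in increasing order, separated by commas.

The aromatic amino acids are Phe (F, benzyl), Trp (W, indole), and Tyr (Y, phenol).
Matching residues: W2, Y5, F11.

2, 5, 11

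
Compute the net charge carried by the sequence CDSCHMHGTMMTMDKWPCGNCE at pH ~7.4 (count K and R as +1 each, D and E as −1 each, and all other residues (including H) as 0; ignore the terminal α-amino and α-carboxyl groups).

-2

Positive (K, R): K15 → +1.
Negative (D, E): D2, D14, E22 → −3.
Net charge = (+1) + (−3) = −2.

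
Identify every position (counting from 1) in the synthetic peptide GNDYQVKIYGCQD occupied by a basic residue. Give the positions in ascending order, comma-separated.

Lysine (K), arginine (R), and histidine (H) have basic, nitrogen-containing side chains.
Matching residues: K7.

7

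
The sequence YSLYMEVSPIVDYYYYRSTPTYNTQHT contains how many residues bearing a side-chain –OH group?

14

S, T, and Y are the three residues with a side-chain hydroxyl.
Matching residues: Y1, S2, Y4, S8, Y13, Y14, Y15, Y16, S18, T19, T21, Y22, T24, T27.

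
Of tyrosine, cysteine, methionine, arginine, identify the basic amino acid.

arginine

Lysine (K), arginine (R), and histidine (H) have basic, nitrogen-containing side chains.
Of the listed options, only arginine belongs to this group.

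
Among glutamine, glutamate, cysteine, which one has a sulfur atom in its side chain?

cysteine

Only Cys (C) and Met (M) have a sulfur atom in the side chain.
Of the listed options, only cysteine belongs to this group.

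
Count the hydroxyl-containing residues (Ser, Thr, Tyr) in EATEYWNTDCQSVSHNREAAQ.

5

Matching residues: T3, Y5, T8, S12, S14.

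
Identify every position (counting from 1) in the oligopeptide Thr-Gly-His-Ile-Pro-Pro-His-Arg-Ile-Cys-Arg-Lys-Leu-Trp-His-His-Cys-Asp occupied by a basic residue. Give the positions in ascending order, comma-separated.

Matching residues: His3, His7, Arg8, Arg11, Lys12, His15, His16.

3, 7, 8, 11, 12, 15, 16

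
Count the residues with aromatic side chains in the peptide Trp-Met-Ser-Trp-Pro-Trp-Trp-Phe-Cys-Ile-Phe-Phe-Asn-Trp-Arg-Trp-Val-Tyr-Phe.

The aromatic amino acids are Phe (F, benzyl), Trp (W, indole), and Tyr (Y, phenol).
Matching residues: Trp1, Trp4, Trp6, Trp7, Phe8, Phe11, Phe12, Trp14, Trp16, Tyr18, Phe19.

11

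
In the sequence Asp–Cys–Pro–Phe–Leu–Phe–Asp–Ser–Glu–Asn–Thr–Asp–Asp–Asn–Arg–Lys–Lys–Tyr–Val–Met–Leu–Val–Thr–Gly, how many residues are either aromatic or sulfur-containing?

5

Aromatic: F, W, Y. Sulfur-containing: C, M.
Aromatic residues here: Phe4, Phe6, Tyr18 (3).
Sulfur-containing residues here: Cys2, Met20 (2).
The two groups share no amino acid, so total = 3 + 2 = 5.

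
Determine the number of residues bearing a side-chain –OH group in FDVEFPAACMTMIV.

1

Serine (S), threonine (T), and tyrosine (Y) each carry a hydroxyl group on the side chain.
Matching residues: T11.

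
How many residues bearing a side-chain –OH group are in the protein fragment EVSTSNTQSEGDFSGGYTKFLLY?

Serine (S), threonine (T), and tyrosine (Y) each carry a hydroxyl group on the side chain.
Matching residues: S3, T4, S5, T7, S9, S14, Y17, T18, Y23.

9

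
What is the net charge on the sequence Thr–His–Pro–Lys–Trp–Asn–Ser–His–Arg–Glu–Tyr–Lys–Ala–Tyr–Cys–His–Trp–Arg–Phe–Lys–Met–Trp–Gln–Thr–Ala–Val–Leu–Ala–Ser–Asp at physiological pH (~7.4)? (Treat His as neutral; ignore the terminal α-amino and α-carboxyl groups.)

+3

The side chains ionized at physiological pH are Lys/Arg (+1) and Asp/Glu (−1); with His treated as neutral, nothing else contributes.
Positive (K, R): Lys4, Arg9, Lys12, Arg18, Lys20 → +5.
Negative (D, E): Glu10, Asp30 → −2.
Net charge = (+5) + (−2) = +3.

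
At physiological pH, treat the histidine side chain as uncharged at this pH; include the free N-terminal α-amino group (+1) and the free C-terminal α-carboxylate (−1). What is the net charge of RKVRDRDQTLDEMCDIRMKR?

+2

Near pH 7.4, K and R contribute +1 each, D and E contribute −1 each, and every other side chain (His included, as stated) is uncharged.
Positive (K, R): R1, K2, R4, R6, R17, K19, R20 → +7.
Negative (D, E): D5, D7, D11, E12, D15 → −5.
The N-terminus (+1) and C-terminus (−1) cancel.
Net charge = (+7) + (−5) = +2.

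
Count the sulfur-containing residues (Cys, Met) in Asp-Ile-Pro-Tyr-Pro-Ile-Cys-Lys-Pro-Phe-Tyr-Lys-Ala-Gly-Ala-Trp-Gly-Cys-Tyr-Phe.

Matching residues: Cys7, Cys18.

2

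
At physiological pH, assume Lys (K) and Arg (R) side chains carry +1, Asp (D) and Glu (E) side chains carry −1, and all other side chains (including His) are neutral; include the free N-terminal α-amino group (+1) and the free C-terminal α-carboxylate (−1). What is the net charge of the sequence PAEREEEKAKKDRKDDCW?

-1

Positive (K, R): R4, K8, K10, K11, R13, K14 → +6.
Negative (D, E): E3, E5, E6, E7, D12, D15, D16 → −7.
The N-terminus (+1) and C-terminus (−1) cancel.
Net charge = (+6) + (−7) = −1.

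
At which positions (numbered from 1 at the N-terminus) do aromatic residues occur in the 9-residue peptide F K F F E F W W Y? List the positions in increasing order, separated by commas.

1, 3, 4, 6, 7, 8, 9

The aromatic amino acids are Phe (F, benzyl), Trp (W, indole), and Tyr (Y, phenol).
Matching residues: F1, F3, F4, F6, W7, W8, Y9.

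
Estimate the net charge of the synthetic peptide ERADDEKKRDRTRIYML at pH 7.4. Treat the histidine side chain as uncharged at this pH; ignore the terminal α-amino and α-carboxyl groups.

Near pH 7.4, K and R contribute +1 each, D and E contribute −1 each, and every other side chain (His included, as stated) is uncharged.
Positive (K, R): R2, K7, K8, R9, R11, R13 → +6.
Negative (D, E): E1, D4, D5, E6, D10 → −5.
Net charge = (+6) + (−5) = +1.

+1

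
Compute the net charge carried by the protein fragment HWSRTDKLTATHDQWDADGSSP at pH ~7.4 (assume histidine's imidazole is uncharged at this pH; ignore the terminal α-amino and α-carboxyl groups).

At pH ~7.4 the Lys and Arg side chains are protonated (+1), the Asp and Glu side chains are deprotonated (−1), and with His taken as neutral all other side chains carry no charge.
Positive (K, R): R4, K7 → +2.
Negative (D, E): D6, D13, D16, D18 → −4.
Net charge = (+2) + (−4) = −2.

-2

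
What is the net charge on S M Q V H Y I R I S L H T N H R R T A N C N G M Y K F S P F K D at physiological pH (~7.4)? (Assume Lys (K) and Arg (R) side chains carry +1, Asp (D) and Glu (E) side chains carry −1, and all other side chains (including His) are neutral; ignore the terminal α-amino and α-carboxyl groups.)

+4

Positive (K, R): R8, R16, R17, K26, K31 → +5.
Negative (D, E): D32 → −1.
Net charge = (+5) + (−1) = +4.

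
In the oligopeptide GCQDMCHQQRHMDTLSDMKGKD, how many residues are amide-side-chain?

The amide-side-chain residues are Asn (N) and Gln (Q).
Matching residues: Q3, Q8, Q9.

3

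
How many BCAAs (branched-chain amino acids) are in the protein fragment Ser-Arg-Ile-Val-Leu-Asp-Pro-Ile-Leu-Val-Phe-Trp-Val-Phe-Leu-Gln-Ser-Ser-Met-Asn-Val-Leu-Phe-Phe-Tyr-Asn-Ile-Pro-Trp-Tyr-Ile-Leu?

13

The BCAAs are Val, Leu, and Ile — aliphatic side chains with a branch point.
Matching residues: Ile3, Val4, Leu5, Ile8, Leu9, Val10, Val13, Leu15, Val21, Leu22, Ile27, Ile31, Leu32.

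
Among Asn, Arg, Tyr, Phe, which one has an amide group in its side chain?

Only N (asparagine) and Q (glutamine) carry a side-chain carboxamide.
Of the listed options, only Asn belongs to this group.

Asn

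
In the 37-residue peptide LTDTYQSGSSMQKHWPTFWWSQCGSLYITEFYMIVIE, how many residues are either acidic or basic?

Acidic: D, E. Basic: H, K, R.
Acidic residues here: D3, E30, E37 (3).
Basic residues here: K13, H14 (2).
The two groups share no amino acid, so total = 3 + 2 = 5.

5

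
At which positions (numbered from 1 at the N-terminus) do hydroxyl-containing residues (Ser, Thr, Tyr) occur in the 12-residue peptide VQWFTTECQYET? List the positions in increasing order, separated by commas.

5, 6, 10, 12

Matching residues: T5, T6, Y10, T12.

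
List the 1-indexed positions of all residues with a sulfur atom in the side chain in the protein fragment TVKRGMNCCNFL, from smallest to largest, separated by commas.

6, 8, 9

Cysteine (C, thiol) and methionine (M, thioether) are the two sulfur-containing amino acids.
Matching residues: M6, C8, C9.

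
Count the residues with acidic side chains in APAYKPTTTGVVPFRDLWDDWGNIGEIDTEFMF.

The acidic residues are Asp (D) and Glu (E), whose side chains end in a carboxylate group.
Matching residues: D16, D19, D20, E26, D28, E30.

6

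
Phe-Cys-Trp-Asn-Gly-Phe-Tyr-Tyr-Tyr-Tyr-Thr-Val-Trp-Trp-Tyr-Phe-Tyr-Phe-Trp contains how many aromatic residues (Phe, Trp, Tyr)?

14

Matching residues: Phe1, Trp3, Phe6, Tyr7, Tyr8, Tyr9, Tyr10, Trp13, Trp14, Tyr15, Phe16, Tyr17, Phe18, Trp19.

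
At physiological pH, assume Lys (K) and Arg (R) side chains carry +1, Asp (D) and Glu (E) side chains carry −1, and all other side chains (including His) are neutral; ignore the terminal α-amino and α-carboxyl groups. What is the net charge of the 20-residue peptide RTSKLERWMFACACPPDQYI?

+1

Positive (K, R): R1, K4, R7 → +3.
Negative (D, E): E6, D17 → −2.
Net charge = (+3) + (−2) = +1.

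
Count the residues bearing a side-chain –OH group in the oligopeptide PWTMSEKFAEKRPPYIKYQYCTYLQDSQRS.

The –OH-bearing residues are Ser, Thr (aliphatic alcohols), and Tyr (phenol).
Matching residues: T3, S5, Y15, Y18, Y20, T22, Y23, S27, S30.

9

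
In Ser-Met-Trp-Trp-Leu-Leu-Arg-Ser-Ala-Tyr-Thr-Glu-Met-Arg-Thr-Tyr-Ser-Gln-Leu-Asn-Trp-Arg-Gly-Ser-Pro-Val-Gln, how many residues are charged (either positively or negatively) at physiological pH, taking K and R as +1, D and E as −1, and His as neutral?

Charged side chains at pH ~7.4: K, R (positive); D, E (negative).
Matching residues: Arg7, Glu12, Arg14, Arg22.

4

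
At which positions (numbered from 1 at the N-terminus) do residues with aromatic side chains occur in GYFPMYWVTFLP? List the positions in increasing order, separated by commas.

2, 3, 6, 7, 10

Phenylalanine (F), tryptophan (W), and tyrosine (Y) have aromatic ring side chains.
Matching residues: Y2, F3, Y6, W7, F10.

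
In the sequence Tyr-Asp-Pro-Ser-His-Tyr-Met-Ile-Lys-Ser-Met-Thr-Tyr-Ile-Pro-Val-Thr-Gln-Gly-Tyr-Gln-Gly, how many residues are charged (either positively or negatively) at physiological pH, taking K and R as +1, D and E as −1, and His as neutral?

Charged side chains at pH ~7.4: K, R (positive); D, E (negative).
Matching residues: Asp2, Lys9.

2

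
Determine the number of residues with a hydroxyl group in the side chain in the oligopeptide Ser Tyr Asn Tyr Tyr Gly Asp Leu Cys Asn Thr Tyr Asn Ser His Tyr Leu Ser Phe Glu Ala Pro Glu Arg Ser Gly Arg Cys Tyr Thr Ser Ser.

The –OH-bearing residues are Ser, Thr (aliphatic alcohols), and Tyr (phenol).
Matching residues: Ser1, Tyr2, Tyr4, Tyr5, Thr11, Tyr12, Ser14, Tyr16, Ser18, Ser25, Tyr29, Thr30, Ser31, Ser32.

14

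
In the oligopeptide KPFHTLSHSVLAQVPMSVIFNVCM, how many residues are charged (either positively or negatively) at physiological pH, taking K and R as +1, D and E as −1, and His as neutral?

Charged side chains at pH ~7.4: K, R (positive); D, E (negative).
Matching residues: K1.

1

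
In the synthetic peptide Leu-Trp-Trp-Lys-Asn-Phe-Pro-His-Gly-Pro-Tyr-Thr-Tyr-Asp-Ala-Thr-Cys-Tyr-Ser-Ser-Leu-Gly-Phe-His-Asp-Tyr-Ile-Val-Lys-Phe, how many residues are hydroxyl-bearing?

8

Serine (S), threonine (T), and tyrosine (Y) each carry a hydroxyl group on the side chain.
Matching residues: Tyr11, Thr12, Tyr13, Thr16, Tyr18, Ser19, Ser20, Tyr26.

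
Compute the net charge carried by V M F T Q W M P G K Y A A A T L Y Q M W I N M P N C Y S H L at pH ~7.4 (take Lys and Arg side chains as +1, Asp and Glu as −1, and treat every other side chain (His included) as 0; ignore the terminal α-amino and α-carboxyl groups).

+1

Positive (K, R): K10 → +1.
Negative (D, E): none → −0.
Net charge = (+1) + (−0) = +1.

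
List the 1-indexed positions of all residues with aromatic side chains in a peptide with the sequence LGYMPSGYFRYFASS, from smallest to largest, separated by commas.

Phenylalanine (F), tryptophan (W), and tyrosine (Y) have aromatic ring side chains.
Matching residues: Y3, Y8, F9, Y11, F12.

3, 8, 9, 11, 12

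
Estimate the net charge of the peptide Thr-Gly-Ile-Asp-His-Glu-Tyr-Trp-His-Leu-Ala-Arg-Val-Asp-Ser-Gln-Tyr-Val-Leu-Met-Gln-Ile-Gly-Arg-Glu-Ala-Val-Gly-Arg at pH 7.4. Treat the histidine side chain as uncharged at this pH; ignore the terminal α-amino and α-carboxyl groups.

At pH ~7.4 the Lys and Arg side chains are protonated (+1), the Asp and Glu side chains are deprotonated (−1), and with His taken as neutral all other side chains carry no charge.
Positive (K, R): Arg12, Arg24, Arg29 → +3.
Negative (D, E): Asp4, Glu6, Asp14, Glu25 → −4.
Net charge = (+3) + (−4) = −1.

-1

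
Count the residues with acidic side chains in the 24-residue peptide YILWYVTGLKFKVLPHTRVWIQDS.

The acidic residues are Asp (D) and Glu (E), whose side chains end in a carboxylate group.
Matching residues: D23.

1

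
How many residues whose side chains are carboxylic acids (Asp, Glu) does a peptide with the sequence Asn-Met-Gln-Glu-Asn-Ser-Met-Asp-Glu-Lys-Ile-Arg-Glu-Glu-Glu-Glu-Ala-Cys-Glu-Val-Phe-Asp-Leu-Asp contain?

10

Matching residues: Glu4, Asp8, Glu9, Glu13, Glu14, Glu15, Glu16, Glu19, Asp22, Asp24.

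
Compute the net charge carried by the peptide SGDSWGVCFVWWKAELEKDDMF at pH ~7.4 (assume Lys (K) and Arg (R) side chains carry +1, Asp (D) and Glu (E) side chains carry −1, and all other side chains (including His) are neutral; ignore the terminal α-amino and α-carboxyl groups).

Positive (K, R): K13, K18 → +2.
Negative (D, E): D3, E15, E17, D19, D20 → −5.
Net charge = (+2) + (−5) = −3.

-3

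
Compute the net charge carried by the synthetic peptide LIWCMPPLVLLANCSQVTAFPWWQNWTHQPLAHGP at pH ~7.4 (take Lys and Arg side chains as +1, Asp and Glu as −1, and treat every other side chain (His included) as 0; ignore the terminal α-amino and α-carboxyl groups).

Positive (K, R): none → +0.
Negative (D, E): none → −0.
Net charge = (+0) + (−0) = 0.

0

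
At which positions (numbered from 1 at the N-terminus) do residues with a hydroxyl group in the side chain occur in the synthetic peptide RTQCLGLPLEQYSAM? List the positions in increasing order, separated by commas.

2, 12, 13

S, T, and Y are the three residues with a side-chain hydroxyl.
Matching residues: T2, Y12, S13.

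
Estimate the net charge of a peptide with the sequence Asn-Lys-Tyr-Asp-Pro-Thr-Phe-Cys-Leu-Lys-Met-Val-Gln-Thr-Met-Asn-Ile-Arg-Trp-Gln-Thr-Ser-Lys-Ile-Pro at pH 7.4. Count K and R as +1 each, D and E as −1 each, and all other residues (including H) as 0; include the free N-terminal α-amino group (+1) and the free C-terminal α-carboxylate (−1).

Positive (K, R): Lys2, Lys10, Arg18, Lys23 → +4.
Negative (D, E): Asp4 → −1.
The N-terminus (+1) and C-terminus (−1) cancel.
Net charge = (+4) + (−1) = +3.

+3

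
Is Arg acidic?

The acidic residues are Asp (D) and Glu (E), whose side chains end in a carboxylate group.
Arginine is not in this group.

No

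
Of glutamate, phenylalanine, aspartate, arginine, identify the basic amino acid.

arginine

K, R, and H are the three residues with basic side chains (ε-amine, guanidinium, and imidazole respectively).
Of the listed options, only arginine belongs to this group.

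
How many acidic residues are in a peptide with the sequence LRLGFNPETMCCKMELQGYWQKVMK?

Aspartate (D) and glutamate (E) have carboxylic-acid side chains and are the acidic amino acids.
Matching residues: E8, E15.

2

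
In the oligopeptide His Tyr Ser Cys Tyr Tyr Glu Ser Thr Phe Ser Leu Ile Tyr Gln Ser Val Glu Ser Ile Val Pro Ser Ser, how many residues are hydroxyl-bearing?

Serine (S), threonine (T), and tyrosine (Y) each carry a hydroxyl group on the side chain.
Matching residues: Tyr2, Ser3, Tyr5, Tyr6, Ser8, Thr9, Ser11, Tyr14, Ser16, Ser19, Ser23, Ser24.

12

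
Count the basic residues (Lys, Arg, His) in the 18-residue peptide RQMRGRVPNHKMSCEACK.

Matching residues: R1, R4, R6, H10, K11, K18.

6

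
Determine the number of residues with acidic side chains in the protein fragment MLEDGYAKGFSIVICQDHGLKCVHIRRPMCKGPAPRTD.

4

The acidic residues are Asp (D) and Glu (E), whose side chains end in a carboxylate group.
Matching residues: E3, D4, D17, D38.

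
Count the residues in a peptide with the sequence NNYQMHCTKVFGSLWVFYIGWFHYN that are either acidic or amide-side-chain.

Acidic: D, E. Amide-side-chain: N, Q.
Acidic residues here: none (0).
Amide-side-chain residues here: N1, N2, Q4, N25 (4).
The two groups share no amino acid, so total = 0 + 4 = 4.

4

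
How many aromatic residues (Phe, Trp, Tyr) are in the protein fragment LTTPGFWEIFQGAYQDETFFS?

6

Matching residues: F6, W7, F10, Y14, F19, F20.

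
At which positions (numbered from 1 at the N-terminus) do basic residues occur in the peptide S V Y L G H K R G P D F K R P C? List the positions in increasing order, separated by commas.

K, R, and H are the three residues with basic side chains (ε-amine, guanidinium, and imidazole respectively).
Matching residues: H6, K7, R8, K13, R14.

6, 7, 8, 13, 14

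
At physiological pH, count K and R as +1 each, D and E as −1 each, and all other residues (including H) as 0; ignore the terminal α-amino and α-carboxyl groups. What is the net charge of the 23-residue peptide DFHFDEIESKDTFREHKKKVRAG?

0

Positive (K, R): K10, R14, K17, K18, K19, R21 → +6.
Negative (D, E): D1, D5, E6, E8, D11, E15 → −6.
Net charge = (+6) + (−6) = 0.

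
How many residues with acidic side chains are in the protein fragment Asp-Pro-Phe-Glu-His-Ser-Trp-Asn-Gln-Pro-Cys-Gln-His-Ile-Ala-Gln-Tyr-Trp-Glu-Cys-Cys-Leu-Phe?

3

Only D (aspartate) and E (glutamate) carry a side-chain carboxylic acid.
Matching residues: Asp1, Glu4, Glu19.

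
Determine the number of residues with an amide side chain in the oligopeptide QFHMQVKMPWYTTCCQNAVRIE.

Only N (asparagine) and Q (glutamine) carry a side-chain carboxamide.
Matching residues: Q1, Q5, Q16, N17.

4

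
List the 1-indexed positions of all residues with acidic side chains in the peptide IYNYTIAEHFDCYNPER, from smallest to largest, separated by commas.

The acidic residues are Asp (D) and Glu (E), whose side chains end in a carboxylate group.
Matching residues: E8, D11, E16.

8, 11, 16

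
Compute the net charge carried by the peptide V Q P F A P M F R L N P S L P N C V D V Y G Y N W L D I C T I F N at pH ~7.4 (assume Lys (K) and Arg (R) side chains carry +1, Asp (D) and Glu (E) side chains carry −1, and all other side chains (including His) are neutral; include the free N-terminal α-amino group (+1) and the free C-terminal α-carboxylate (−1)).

Positive (K, R): R9 → +1.
Negative (D, E): D19, D27 → −2.
The N-terminus (+1) and C-terminus (−1) cancel.
Net charge = (+1) + (−2) = −1.

-1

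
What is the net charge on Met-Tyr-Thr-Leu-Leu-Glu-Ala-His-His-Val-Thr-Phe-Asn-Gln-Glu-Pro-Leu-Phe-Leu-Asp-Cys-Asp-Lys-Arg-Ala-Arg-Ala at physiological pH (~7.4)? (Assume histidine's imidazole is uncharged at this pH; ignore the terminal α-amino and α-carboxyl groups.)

At pH ~7.4 the Lys and Arg side chains are protonated (+1), the Asp and Glu side chains are deprotonated (−1), and with His taken as neutral all other side chains carry no charge.
Positive (K, R): Lys23, Arg24, Arg26 → +3.
Negative (D, E): Glu6, Glu15, Asp20, Asp22 → −4.
Net charge = (+3) + (−4) = −1.

-1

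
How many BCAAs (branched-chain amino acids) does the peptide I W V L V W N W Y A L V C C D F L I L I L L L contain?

13

Valine (V), leucine (L), and isoleucine (I) are the branched-chain amino acids.
Matching residues: I1, V3, L4, V5, L11, V12, L17, I18, L19, I20, L21, L22, L23.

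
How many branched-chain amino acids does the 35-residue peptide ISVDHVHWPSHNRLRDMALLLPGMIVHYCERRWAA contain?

Valine (V), leucine (L), and isoleucine (I) are the branched-chain amino acids.
Matching residues: I1, V3, V6, L14, L19, L20, L21, I25, V26.

9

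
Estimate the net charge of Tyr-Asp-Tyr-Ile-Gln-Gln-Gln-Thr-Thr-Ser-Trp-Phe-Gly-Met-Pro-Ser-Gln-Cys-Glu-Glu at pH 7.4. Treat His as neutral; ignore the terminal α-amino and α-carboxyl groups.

Near pH 7.4, K and R contribute +1 each, D and E contribute −1 each, and every other side chain (His included, as stated) is uncharged.
Positive (K, R): none → +0.
Negative (D, E): Asp2, Glu19, Glu20 → −3.
Net charge = (+0) + (−3) = −3.

-3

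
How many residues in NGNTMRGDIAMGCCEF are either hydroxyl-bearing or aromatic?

2

Hydroxyl-bearing: S, T, Y. Aromatic: F, W, Y.
Hydroxyl-bearing residues here: T4 (1).
Aromatic residues here: F16 (1).
(Y belongs to both groups, but none appear in this sequence.) Total = 1 + 1 = 2.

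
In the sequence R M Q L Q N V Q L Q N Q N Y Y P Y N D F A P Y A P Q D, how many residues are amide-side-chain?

10

The amide-side-chain residues are Asn (N) and Gln (Q).
Matching residues: Q3, Q5, N6, Q8, Q10, N11, Q12, N13, N18, Q26.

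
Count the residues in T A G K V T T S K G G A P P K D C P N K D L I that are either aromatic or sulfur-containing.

1

Aromatic: F, W, Y. Sulfur-containing: C, M.
Aromatic residues here: none (0).
Sulfur-containing residues here: C17 (1).
The two groups share no amino acid, so total = 0 + 1 = 1.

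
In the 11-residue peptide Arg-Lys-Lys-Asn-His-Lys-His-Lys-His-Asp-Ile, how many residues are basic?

8

The basic amino acids are Lys (K), Arg (R), and His (H).
Matching residues: Arg1, Lys2, Lys3, His5, Lys6, His7, Lys8, His9.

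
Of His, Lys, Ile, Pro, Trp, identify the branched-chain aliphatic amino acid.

V, L, and I make up the branched-chain aliphatic group.
Of the listed options, only Ile belongs to this group.

Ile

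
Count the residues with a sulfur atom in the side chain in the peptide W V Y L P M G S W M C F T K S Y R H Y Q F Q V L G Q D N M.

4

Cysteine (C, thiol) and methionine (M, thioether) are the two sulfur-containing amino acids.
Matching residues: M6, M10, C11, M29.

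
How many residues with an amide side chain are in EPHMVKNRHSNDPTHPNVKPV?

3

Asparagine (N) and glutamine (Q) have uncharged amide side chains.
Matching residues: N7, N11, N17.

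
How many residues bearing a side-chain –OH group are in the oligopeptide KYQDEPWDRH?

Serine (S), threonine (T), and tyrosine (Y) each carry a hydroxyl group on the side chain.
Matching residues: Y2.

1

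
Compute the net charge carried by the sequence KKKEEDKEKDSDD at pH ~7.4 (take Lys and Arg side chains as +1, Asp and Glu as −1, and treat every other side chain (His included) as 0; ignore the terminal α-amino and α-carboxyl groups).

Positive (K, R): K1, K2, K3, K7, K9 → +5.
Negative (D, E): E4, E5, D6, E8, D10, D12, D13 → −7.
Net charge = (+5) + (−7) = −2.

-2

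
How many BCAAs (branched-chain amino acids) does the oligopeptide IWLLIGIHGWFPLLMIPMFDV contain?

Valine (V), leucine (L), and isoleucine (I) are the branched-chain amino acids.
Matching residues: I1, L3, L4, I5, I7, L13, L14, I16, V21.

9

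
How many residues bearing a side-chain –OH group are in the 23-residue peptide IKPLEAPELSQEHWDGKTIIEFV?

2

S, T, and Y are the three residues with a side-chain hydroxyl.
Matching residues: S10, T18.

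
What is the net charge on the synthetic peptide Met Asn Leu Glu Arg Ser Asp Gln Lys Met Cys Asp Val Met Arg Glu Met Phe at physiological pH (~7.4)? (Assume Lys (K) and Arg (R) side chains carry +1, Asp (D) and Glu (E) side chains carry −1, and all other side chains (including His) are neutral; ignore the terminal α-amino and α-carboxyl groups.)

Positive (K, R): Arg5, Lys9, Arg15 → +3.
Negative (D, E): Glu4, Asp7, Asp12, Glu16 → −4.
Net charge = (+3) + (−4) = −1.

-1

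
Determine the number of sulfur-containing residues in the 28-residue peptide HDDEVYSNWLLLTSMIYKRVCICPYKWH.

The sulfur-bearing residues are cysteine (–SH) and methionine (–S–CH₃).
Matching residues: M15, C21, C23.

3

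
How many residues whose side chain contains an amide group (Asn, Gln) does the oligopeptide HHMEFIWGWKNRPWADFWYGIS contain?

1

Matching residues: N11.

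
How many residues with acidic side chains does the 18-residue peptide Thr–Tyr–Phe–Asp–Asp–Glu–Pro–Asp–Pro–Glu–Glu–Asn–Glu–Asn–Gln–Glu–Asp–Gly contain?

9

Aspartate (D) and glutamate (E) have carboxylic-acid side chains and are the acidic amino acids.
Matching residues: Asp4, Asp5, Glu6, Asp8, Glu10, Glu11, Glu13, Glu16, Asp17.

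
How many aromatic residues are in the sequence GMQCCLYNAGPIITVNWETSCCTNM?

2

F, W, and Y each carry an aromatic ring on the side chain.
Matching residues: Y7, W17.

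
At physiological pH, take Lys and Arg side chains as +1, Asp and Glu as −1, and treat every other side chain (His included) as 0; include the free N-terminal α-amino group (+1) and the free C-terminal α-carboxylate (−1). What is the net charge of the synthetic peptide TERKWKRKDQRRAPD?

Positive (K, R): R3, K4, K6, R7, K8, R11, R12 → +7.
Negative (D, E): E2, D9, D15 → −3.
The N-terminus (+1) and C-terminus (−1) cancel.
Net charge = (+7) + (−3) = +4.

+4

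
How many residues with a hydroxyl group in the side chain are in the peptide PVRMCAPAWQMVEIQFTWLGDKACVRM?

Serine (S), threonine (T), and tyrosine (Y) each carry a hydroxyl group on the side chain.
Matching residues: T17.

1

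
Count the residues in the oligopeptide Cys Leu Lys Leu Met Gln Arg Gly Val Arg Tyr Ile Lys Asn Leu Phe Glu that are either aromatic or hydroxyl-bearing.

2

Aromatic: F, W, Y. Hydroxyl-bearing: S, T, Y.
Aromatic residues here: Tyr11, Phe16 (2).
Hydroxyl-bearing residues here: Tyr11 (1).
Y is in both groups, so the 1 Y residue must not be double-counted.
Total = 2 + 1 − 1 = 2.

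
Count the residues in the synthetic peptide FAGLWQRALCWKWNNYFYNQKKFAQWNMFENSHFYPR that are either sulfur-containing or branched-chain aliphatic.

Sulfur-containing: C, M. Branched-chain aliphatic: I, L, V.
Sulfur-containing residues here: C10, M28 (2).
Branched-chain aliphatic residues here: L4, L9 (2).
The two groups share no amino acid, so total = 2 + 2 = 4.

4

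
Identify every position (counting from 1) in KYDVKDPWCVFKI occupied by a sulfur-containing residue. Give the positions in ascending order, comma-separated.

Only Cys (C) and Met (M) have a sulfur atom in the side chain.
Matching residues: C9.

9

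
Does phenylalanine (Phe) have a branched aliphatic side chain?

No

The BCAAs are Val, Leu, and Ile — aliphatic side chains with a branch point.
Phenylalanine is not in this group.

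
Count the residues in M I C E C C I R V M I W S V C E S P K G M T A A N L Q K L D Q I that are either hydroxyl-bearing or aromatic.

Hydroxyl-bearing: S, T, Y. Aromatic: F, W, Y.
Hydroxyl-bearing residues here: S13, S17, T22 (3).
Aromatic residues here: W12 (1).
(Y belongs to both groups, but none appear in this sequence.) Total = 3 + 1 = 4.

4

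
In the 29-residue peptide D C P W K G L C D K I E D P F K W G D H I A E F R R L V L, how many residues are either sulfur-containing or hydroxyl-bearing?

Sulfur-containing: C, M. Hydroxyl-bearing: S, T, Y.
Sulfur-containing residues here: C2, C8 (2).
Hydroxyl-bearing residues here: none (0).
The two groups share no amino acid, so total = 2 + 0 = 2.

2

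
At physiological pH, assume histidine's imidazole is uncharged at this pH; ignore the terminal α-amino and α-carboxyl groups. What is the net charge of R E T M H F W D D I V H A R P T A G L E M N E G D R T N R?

Near pH 7.4, K and R contribute +1 each, D and E contribute −1 each, and every other side chain (His included, as stated) is uncharged.
Positive (K, R): R1, R14, R26, R29 → +4.
Negative (D, E): E2, D8, D9, E20, E23, D25 → −6.
Net charge = (+4) + (−6) = −2.

-2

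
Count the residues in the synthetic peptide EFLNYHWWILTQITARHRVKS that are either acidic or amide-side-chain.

Acidic: D, E. Amide-side-chain: N, Q.
Acidic residues here: E1 (1).
Amide-side-chain residues here: N4, Q12 (2).
The two groups share no amino acid, so total = 1 + 2 = 3.

3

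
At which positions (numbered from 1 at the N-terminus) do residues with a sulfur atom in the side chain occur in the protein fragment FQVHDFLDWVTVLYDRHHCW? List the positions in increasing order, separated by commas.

19

The sulfur-bearing residues are cysteine (–SH) and methionine (–S–CH₃).
Matching residues: C19.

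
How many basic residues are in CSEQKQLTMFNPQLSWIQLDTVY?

1

K, R, and H are the three residues with basic side chains (ε-amine, guanidinium, and imidazole respectively).
Matching residues: K5.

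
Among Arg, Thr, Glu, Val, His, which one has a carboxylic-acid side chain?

The acidic residues are Asp (D) and Glu (E), whose side chains end in a carboxylate group.
Of the listed options, only Glu belongs to this group.

Glu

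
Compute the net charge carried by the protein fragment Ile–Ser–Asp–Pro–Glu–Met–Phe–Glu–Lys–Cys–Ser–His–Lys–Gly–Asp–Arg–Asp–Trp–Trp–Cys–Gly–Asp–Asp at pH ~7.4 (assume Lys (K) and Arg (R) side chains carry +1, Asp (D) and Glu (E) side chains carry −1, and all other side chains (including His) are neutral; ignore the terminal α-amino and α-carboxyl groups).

Positive (K, R): Lys9, Lys13, Arg16 → +3.
Negative (D, E): Asp3, Glu5, Glu8, Asp15, Asp17, Asp22, Asp23 → −7.
Net charge = (+3) + (−7) = −4.

-4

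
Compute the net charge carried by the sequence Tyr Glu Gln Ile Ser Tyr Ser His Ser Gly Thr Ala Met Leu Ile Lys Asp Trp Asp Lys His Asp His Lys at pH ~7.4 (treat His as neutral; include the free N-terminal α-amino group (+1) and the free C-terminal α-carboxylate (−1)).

The side chains ionized at physiological pH are Lys/Arg (+1) and Asp/Glu (−1); with His treated as neutral, nothing else contributes.
Positive (K, R): Lys16, Lys20, Lys24 → +3.
Negative (D, E): Glu2, Asp17, Asp19, Asp22 → −4.
The N-terminus (+1) and C-terminus (−1) cancel.
Net charge = (+3) + (−4) = −1.

-1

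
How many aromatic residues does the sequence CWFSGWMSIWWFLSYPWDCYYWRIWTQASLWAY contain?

The aromatic amino acids are Phe (F, benzyl), Trp (W, indole), and Tyr (Y, phenol).
Matching residues: W2, F3, W6, W10, W11, F12, Y15, W17, Y20, Y21, W22, W25, W31, Y33.

14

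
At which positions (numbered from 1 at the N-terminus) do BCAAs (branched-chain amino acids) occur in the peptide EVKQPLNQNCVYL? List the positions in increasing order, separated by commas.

V, L, and I make up the branched-chain aliphatic group.
Matching residues: V2, L6, V11, L13.

2, 6, 11, 13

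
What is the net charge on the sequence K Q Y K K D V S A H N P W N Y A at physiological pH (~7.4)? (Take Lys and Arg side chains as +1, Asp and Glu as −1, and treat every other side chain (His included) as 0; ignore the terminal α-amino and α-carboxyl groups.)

Positive (K, R): K1, K4, K5 → +3.
Negative (D, E): D6 → −1.
Net charge = (+3) + (−1) = +2.

+2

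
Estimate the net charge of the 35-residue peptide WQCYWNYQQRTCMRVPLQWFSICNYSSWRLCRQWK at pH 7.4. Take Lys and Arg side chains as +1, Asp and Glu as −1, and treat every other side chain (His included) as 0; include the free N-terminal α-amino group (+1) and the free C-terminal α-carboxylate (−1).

Positive (K, R): R10, R14, R29, R32, K35 → +5.
Negative (D, E): none → −0.
The N-terminus (+1) and C-terminus (−1) cancel.
Net charge = (+5) + (−0) = +5.

+5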